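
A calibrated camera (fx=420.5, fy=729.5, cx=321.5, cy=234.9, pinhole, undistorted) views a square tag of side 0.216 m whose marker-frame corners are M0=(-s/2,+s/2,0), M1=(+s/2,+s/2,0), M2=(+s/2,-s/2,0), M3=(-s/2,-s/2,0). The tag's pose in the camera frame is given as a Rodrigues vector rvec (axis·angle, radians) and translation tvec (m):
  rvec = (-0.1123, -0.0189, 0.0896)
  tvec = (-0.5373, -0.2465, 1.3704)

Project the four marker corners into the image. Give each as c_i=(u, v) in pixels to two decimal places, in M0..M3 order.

Intrinsics K: fx=420.5, fy=729.5, cx=321.5, cy=234.9
Marker side s = 0.216 m; corners in marker frame (Z=0):
  M0 = (-0.1080, +0.1080, 0)
  M1 = (+0.1080, +0.1080, 0)
  M2 = (+0.1080, -0.1080, 0)
  M3 = (-0.1080, -0.1080, 0)
rvec = (-0.1123, -0.0189, 0.0896), |rvec| = θ = 0.14490 rad = 8.302°
Rodrigues: sinθ=0.14440, 1−cosθ=0.01048; R = I + sinθ·[k]× + (1−cosθ)·[k]×²:
    [+0.99581 -0.08823 -0.02386]
    [+0.09035 +0.98970 +0.11106]
    [+0.01381 -0.11275 +0.99353]
t = (-0.5373, -0.2465, 1.3704) m
M0: Pc = R·M0+t = (-0.65438, -0.14937, +1.35673); u = 420.5·(-0.65438)/1.35673 + 321.5 = 118.6851, v = 729.5·(-0.14937)/1.35673 + 234.9 = 154.5853
M1: Pc = R·M1+t = (-0.43928, -0.12986, +1.35971); u = 420.5·(-0.43928)/1.35971 + 321.5 = 185.6498, v = 729.5·(-0.12986)/1.35971 + 234.9 = 165.2314
M2: Pc = R·M2+t = (-0.42022, -0.34363, +1.38407); u = 420.5·(-0.42022)/1.38407 + 321.5 = 193.8301, v = 729.5·(-0.34363)/1.38407 + 234.9 = 53.7832
M3: Pc = R·M3+t = (-0.63532, -0.36314, +1.38109); u = 420.5·(-0.63532)/1.38109 + 321.5 = 128.0639, v = 729.5·(-0.36314)/1.38109 + 234.9 = 43.0841

c0=(118.69, 154.59) c1=(185.65, 165.23) c2=(193.83, 53.78) c3=(128.06, 43.08)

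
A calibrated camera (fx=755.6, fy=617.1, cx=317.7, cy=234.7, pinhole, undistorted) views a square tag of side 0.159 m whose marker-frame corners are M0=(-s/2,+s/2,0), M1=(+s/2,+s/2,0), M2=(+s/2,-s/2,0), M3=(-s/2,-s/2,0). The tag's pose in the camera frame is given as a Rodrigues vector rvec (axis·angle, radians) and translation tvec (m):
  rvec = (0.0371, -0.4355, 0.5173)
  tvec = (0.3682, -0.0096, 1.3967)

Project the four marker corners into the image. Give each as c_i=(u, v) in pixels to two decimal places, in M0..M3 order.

Intrinsics K: fx=755.6, fy=617.1, cx=317.7, cy=234.7
Marker side s = 0.159 m; corners in marker frame (Z=0):
  M0 = (-0.0795, +0.0795, 0)
  M1 = (+0.0795, +0.0795, 0)
  M2 = (+0.0795, -0.0795, 0)
  M3 = (-0.0795, -0.0795, 0)
rvec = (0.0371, -0.4355, 0.5173), |rvec| = θ = 0.67723 rad = 38.802°
Rodrigues: sinθ=0.62663, 1−cosθ=0.22069; R = I + sinθ·[k]× + (1−cosθ)·[k]×²:
    [+0.77998 -0.48643 -0.39373]
    [+0.47088 +0.87057 -0.14273]
    [+0.41220 -0.07407 +0.90808]
t = (0.3682, -0.0096, 1.3967) m
M0: Pc = R·M0+t = (+0.26752, +0.02218, +1.35804); u = 755.6·(+0.26752)/1.35804 + 317.7 = 466.5458, v = 617.1·(+0.02218)/1.35804 + 234.7 = 244.7767
M1: Pc = R·M1+t = (+0.39154, +0.09705, +1.42358); u = 755.6·(+0.39154)/1.42358 + 317.7 = 525.5177, v = 617.1·(+0.09705)/1.42358 + 234.7 = 276.7678
M2: Pc = R·M2+t = (+0.46888, -0.04138, +1.43536); u = 755.6·(+0.46888)/1.43536 + 317.7 = 564.5269, v = 617.1·(-0.04138)/1.43536 + 234.7 = 216.9115
M3: Pc = R·M3+t = (+0.34486, -0.11625, +1.36982); u = 755.6·(+0.34486)/1.36982 + 317.7 = 507.9284, v = 617.1·(-0.11625)/1.36982 + 234.7 = 182.3316

c0=(466.55, 244.78) c1=(525.52, 276.77) c2=(564.53, 216.91) c3=(507.93, 182.33)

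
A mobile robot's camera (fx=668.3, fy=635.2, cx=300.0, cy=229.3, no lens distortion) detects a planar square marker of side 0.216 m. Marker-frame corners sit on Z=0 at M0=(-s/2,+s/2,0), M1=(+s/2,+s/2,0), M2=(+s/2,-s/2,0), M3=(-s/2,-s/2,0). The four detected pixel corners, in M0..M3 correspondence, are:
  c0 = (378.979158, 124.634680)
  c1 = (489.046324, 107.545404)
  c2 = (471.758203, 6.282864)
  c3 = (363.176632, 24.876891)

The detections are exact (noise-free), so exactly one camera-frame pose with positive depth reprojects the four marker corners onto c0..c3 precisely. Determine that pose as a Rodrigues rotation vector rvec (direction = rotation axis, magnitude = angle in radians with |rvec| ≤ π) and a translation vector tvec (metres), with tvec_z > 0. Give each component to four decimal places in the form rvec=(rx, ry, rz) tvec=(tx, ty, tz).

rvec=(-0.0602, 0.1088, -0.1432) tvec=(0.2483, -0.3414, 1.3250)

Intrinsics K: fx=668.3, fy=635.2, cx=300.0, cy=229.3
Marker side s = 0.216 m; corners in marker frame (Z=0):
  M0 = (-0.1080, +0.1080, 0)
  M1 = (+0.1080, +0.1080, 0)
  M2 = (+0.1080, -0.1080, 0)
  M3 = (-0.1080, -0.1080, 0)
Detected image corners:
  c0 = (378.979158, 124.634680) px
  c1 = (489.046324, 107.545404) px
  c2 = (471.758203, 6.282864) px
  c3 = (363.176632, 24.876891) px
Planar DLT: solve 8×8 A·h = b for H (H[2,2]=1):
  H  [+472.74593 +54.83542 +425.23179]
  H  [-87.77911 +461.93445 +65.63339]
  H  [-0.07837 -0.05105 +1.00000]
B = K⁻¹H; ‖b₁‖=0.754736, ‖b₂‖=0.754736; λ = 2/(‖b₁‖+‖b₂‖) = 1.324967, sign → tz>0 ⇒ λ=+1.324967
r₁ = λ·B[:,0] = (+0.98388,-0.14561,-0.10384); r₂ = λ·B[:,1] = (+0.13908,+0.98797,-0.06764)
r₃ = r₁×r₂ = (+0.11244,+0.05211,+0.99229); SVD([r₁ r₂ r₃]) → R = UVᵀ:
  R  [+0.98388 +0.13908 +0.11244]
  R  [-0.14561 +0.98797 +0.05211]
  R  [-0.10384 -0.06764 +0.99229]
t = (+0.24828, -0.34139, +1.32497) m
tr R = 2.964137; θ = arccos((tr R − 1)/2) = 0.189661 rad = 10.867°
axis k = ((R−Rᵀ)₃₂, (R−Rᵀ)₁₃, (R−Rᵀ)₂₁) / (2 sinθ) = (-0.317589, +0.573616, -0.755051)
rvec = θ·k = (-0.060234, +0.108792, -0.143204)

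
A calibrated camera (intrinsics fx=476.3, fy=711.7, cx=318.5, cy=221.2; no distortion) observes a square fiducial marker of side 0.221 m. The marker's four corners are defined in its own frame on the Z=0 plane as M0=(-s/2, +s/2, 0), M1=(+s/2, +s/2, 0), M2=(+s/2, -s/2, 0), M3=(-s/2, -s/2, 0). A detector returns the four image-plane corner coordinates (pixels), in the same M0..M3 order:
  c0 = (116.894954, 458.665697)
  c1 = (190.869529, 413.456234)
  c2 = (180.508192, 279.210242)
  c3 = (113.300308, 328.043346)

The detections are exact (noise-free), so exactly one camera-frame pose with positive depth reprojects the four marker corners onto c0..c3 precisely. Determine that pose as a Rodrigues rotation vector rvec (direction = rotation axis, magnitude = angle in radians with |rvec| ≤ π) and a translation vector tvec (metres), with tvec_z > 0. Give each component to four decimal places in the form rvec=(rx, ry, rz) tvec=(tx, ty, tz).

Intrinsics K: fx=476.3, fy=711.7, cx=318.5, cy=221.2
Marker side s = 0.221 m; corners in marker frame (Z=0):
  M0 = (-0.1105, +0.1105, 0)
  M1 = (+0.1105, +0.1105, 0)
  M2 = (+0.1105, -0.1105, 0)
  M3 = (-0.1105, -0.1105, 0)
Detected image corners:
  c0 = (116.894954, 458.665697) px
  c1 = (190.869529, 413.456234) px
  c2 = (180.508192, 279.210242) px
  c3 = (113.300308, 328.043346) px
Planar DLT: solve 8×8 A·h = b for H (H[2,2]=1):
  H  [+278.36414 -30.12151 +149.18948]
  H  [-312.39796 +448.40122 +367.56157]
  H  [-0.26839 -0.40721 +1.00000]
B = K⁻¹H; ‖b₁‖=0.884298, ‖b₂‖=0.884298; λ = 2/(‖b₁‖+‖b₂‖) = 1.130841, sign → tz>0 ⇒ λ=+1.130841
r₁ = λ·B[:,0] = (+0.86385,-0.40205,-0.30351); r₂ = λ·B[:,1] = (+0.23642,+0.85560,-0.46049)
r₃ = r₁×r₂ = (+0.44482,+0.32604,+0.83416); SVD([r₁ r₂ r₃]) → R = UVᵀ:
  R  [+0.86385 +0.23642 +0.44482]
  R  [-0.40205 +0.85560 +0.32604]
  R  [-0.30351 -0.46049 +0.83416]
t = (-0.40198, +0.23256, +1.13084) m
tr R = 2.553617; θ = arccos((tr R − 1)/2) = 0.681214 rad = 39.031°
axis k = ((R−Rᵀ)₃₂, (R−Rᵀ)₁₃, (R−Rᵀ)₂₁) / (2 sinθ) = (-0.624497, +0.594161, -0.506927)
rvec = θ·k = (-0.425416, +0.404751, -0.345326)

rvec=(-0.4254, 0.4048, -0.3453) tvec=(-0.4020, 0.2326, 1.1308)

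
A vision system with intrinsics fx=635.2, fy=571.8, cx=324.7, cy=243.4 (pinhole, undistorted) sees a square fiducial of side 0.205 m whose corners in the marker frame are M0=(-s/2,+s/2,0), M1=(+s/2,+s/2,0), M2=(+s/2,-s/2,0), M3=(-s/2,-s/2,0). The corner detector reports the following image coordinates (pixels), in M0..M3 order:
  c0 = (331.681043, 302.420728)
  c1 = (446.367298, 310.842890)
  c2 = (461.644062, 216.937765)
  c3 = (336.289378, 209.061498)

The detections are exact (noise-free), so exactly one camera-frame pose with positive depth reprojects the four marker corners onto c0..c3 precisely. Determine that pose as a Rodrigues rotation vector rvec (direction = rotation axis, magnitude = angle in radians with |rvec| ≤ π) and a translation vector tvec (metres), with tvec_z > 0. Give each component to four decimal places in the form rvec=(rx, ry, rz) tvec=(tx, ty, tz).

rvec=(0.4837, 0.0882, 0.0551) tvec=(0.1178, 0.0352, 1.0898)

Intrinsics K: fx=635.2, fy=571.8, cx=324.7, cy=243.4
Marker side s = 0.205 m; corners in marker frame (Z=0):
  M0 = (-0.1025, +0.1025, 0)
  M1 = (+0.1025, +0.1025, 0)
  M2 = (+0.1025, -0.1025, 0)
  M3 = (-0.1025, -0.1025, 0)
Detected image corners:
  c0 = (331.681043, 302.420728) px
  c1 = (446.367298, 310.842890) px
  c2 = (461.644062, 216.937765) px
  c3 = (336.289378, 209.061498) px
Planar DLT: solve 8×8 A·h = b for H (H[2,2]=1):
  H  [+558.43646 +120.36770 +393.37312]
  H  [+22.73962 +567.97581 +261.84286]
  H  [-0.06570 +0.42816 +1.00000]
B = K⁻¹H; ‖b₁‖=0.917603, ‖b₂‖=0.917603; λ = 2/(‖b₁‖+‖b₂‖) = 1.089796, sign → tz>0 ⇒ λ=+1.089796
r₁ = λ·B[:,0] = (+0.99470,+0.07382,-0.07160); r₂ = λ·B[:,1] = (-0.03201,+0.88389,+0.46661)
r₃ = r₁×r₂ = (+0.09774,-0.46184,+0.88156); SVD([r₁ r₂ r₃]) → R = UVᵀ:
  R  [+0.99470 -0.03201 +0.09774]
  R  [+0.07382 +0.88389 -0.46184]
  R  [-0.07160 +0.46661 +0.88156]
t = (+0.11782, +0.03515, +1.08980) m
tr R = 2.760146; θ = arccos((tr R − 1)/2) = 0.494781 rad = 28.349°
axis k = ((R−Rᵀ)₃₂, (R−Rᵀ)₁₃, (R−Rᵀ)₂₁) / (2 sinθ) = (+0.977644, +0.178313, +0.111434)
rvec = θ·k = (+0.483719, +0.088226, +0.055135)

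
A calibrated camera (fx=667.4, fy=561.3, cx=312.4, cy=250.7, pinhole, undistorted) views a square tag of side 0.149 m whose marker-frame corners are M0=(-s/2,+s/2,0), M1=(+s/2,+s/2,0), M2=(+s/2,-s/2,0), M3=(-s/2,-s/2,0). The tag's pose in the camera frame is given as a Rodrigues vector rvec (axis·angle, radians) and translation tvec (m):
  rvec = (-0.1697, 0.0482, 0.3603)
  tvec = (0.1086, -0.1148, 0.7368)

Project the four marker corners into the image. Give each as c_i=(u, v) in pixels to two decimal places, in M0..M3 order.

c0=(323.84, 195.44) c1=(453.24, 234.86) c2=(496.31, 131.56) c3=(370.26, 94.94)

Intrinsics K: fx=667.4, fy=561.3, cx=312.4, cy=250.7
Marker side s = 0.149 m; corners in marker frame (Z=0):
  M0 = (-0.0745, +0.0745, 0)
  M1 = (+0.0745, +0.0745, 0)
  M2 = (+0.0745, -0.0745, 0)
  M3 = (-0.0745, -0.0745, 0)
rvec = (-0.1697, 0.0482, 0.3603), |rvec| = θ = 0.40117 rad = 22.985°
Rodrigues: sinθ=0.39050, 1−cosθ=0.07940; R = I + sinθ·[k]× + (1−cosθ)·[k]×²:
    [+0.93481 -0.35475 +0.01675]
    [+0.34668 +0.92175 +0.17375]
    [-0.07708 -0.15662 +0.98465]
t = (0.1086, -0.1148, 0.7368) m
M0: Pc = R·M0+t = (+0.01253, -0.07196, +0.73087); u = 667.4·(+0.01253)/0.73087 + 312.4 = 323.8398, v = 561.3·(-0.07196)/0.73087 + 250.7 = 195.4381
M1: Pc = R·M1+t = (+0.15181, -0.02030, +0.71939); u = 667.4·(+0.15181)/0.71939 + 312.4 = 453.2432, v = 561.3·(-0.02030)/0.71939 + 250.7 = 234.8594
M2: Pc = R·M2+t = (+0.20467, -0.15764, +0.74273); u = 667.4·(+0.20467)/0.74273 + 312.4 = 496.3149, v = 561.3·(-0.15764)/0.74273 + 250.7 = 131.5645
M3: Pc = R·M3+t = (+0.06539, -0.20930, +0.75421); u = 667.4·(+0.06539)/0.75421 + 312.4 = 370.2594, v = 561.3·(-0.20930)/0.75421 + 250.7 = 94.9359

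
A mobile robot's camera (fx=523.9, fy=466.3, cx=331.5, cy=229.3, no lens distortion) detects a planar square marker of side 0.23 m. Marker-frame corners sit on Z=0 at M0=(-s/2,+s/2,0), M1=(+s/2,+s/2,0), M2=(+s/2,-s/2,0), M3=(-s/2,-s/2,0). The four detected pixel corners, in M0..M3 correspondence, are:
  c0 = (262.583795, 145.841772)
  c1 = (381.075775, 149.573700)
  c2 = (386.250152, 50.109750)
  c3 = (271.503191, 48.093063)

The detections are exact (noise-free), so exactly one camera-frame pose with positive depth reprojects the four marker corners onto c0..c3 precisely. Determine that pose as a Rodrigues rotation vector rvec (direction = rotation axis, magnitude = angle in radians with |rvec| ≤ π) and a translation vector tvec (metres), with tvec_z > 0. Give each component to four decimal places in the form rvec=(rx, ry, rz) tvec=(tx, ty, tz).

rvec=(-0.1507, 0.0698, 0.0536) tvec=(-0.0129, -0.2906, 1.0286)

Intrinsics K: fx=523.9, fy=466.3, cx=331.5, cy=229.3
Marker side s = 0.23 m; corners in marker frame (Z=0):
  M0 = (-0.1150, +0.1150, 0)
  M1 = (+0.1150, +0.1150, 0)
  M2 = (+0.1150, -0.1150, 0)
  M3 = (-0.1150, -0.1150, 0)
Detected image corners:
  c0 = (262.583795, 145.841772) px
  c1 = (381.075775, 149.573700) px
  c2 = (386.250152, 50.109750) px
  c3 = (271.503191, 48.093063) px
Planar DLT: solve 8×8 A·h = b for H (H[2,2]=1):
  H  [+483.66513 -77.53650 +324.93254]
  H  [+5.40583 +414.52829 +97.57665]
  H  [-0.07143 -0.14394 +1.00000]
B = K⁻¹H; ‖b₁‖=0.972156, ‖b₂‖=0.972156; λ = 2/(‖b₁‖+‖b₂‖) = 1.028642, sign → tz>0 ⇒ λ=+1.028642
r₁ = λ·B[:,0] = (+0.99614,+0.04806,-0.07348); r₂ = λ·B[:,1] = (-0.05855,+0.98724,-0.14806)
r₃ = r₁×r₂ = (+0.06543,+0.15179,+0.98624); SVD([r₁ r₂ r₃]) → R = UVᵀ:
  R  [+0.99614 -0.05855 +0.06543]
  R  [+0.04806 +0.98724 +0.15179]
  R  [-0.07348 -0.14806 +0.98624]
t = (-0.01289, -0.29058, +1.02864) m
tr R = 2.969626; θ = arccos((tr R − 1)/2) = 0.174502 rad = 9.998°
axis k = ((R−Rᵀ)₃₂, (R−Rᵀ)₁₃, (R−Rᵀ)₂₁) / (2 sinθ) = (-0.863544, +0.400036, +0.307023)
rvec = θ·k = (-0.150690, +0.069807, +0.053576)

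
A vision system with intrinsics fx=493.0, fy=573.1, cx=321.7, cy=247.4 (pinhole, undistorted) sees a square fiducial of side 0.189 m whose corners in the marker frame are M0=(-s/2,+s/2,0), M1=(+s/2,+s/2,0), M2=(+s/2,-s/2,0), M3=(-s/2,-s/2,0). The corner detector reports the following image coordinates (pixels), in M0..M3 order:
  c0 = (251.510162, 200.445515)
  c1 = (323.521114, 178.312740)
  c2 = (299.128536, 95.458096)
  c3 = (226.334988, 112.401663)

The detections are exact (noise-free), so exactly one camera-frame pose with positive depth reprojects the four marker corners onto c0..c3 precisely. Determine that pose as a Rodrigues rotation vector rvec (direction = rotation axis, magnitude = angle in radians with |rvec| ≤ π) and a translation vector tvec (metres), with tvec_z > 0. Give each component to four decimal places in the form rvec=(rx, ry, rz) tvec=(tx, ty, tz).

Intrinsics K: fx=493.0, fy=573.1, cx=321.7, cy=247.4
Marker side s = 0.189 m; corners in marker frame (Z=0):
  M0 = (-0.0945, +0.0945, 0)
  M1 = (+0.0945, +0.0945, 0)
  M2 = (+0.0945, -0.0945, 0)
  M3 = (-0.0945, -0.0945, 0)
Detected image corners:
  c0 = (251.510162, 200.445515) px
  c1 = (323.521114, 178.312740) px
  c2 = (299.128536, 95.458096) px
  c3 = (226.334988, 112.401663) px
Planar DLT: solve 8×8 A·h = b for H (H[2,2]=1):
  H  [+468.41133 +117.59931 +276.12728]
  H  [-57.83271 +444.52906 +146.17051]
  H  [+0.31012 -0.04897 +1.00000]
B = K⁻¹H; ‖b₁‖=0.842879, ‖b₂‖=0.842879; λ = 2/(‖b₁‖+‖b₂‖) = 1.186410, sign → tz>0 ⇒ λ=+1.186410
r₁ = λ·B[:,0] = (+0.88715,-0.27855,+0.36793); r₂ = λ·B[:,1] = (+0.32091,+0.94533,-0.05809)
r₃ = r₁×r₂ = (-0.33163,+0.16961,+0.92804); SVD([r₁ r₂ r₃]) → R = UVᵀ:
  R  [+0.88715 +0.32091 -0.33163]
  R  [-0.27855 +0.94533 +0.16961]
  R  [+0.36793 -0.05809 +0.92804]
t = (-0.10967, -0.20956, +1.18641) m
tr R = 2.760514; θ = arccos((tr R − 1)/2) = 0.494392 rad = 28.327°
axis k = ((R−Rᵀ)₃₂, (R−Rᵀ)₁₃, (R−Rᵀ)₂₁) / (2 sinθ) = (-0.239942, -0.737158, -0.631685)
rvec = θ·k = (-0.118626, -0.364445, -0.312300)

rvec=(-0.1186, -0.3644, -0.3123) tvec=(-0.1097, -0.2096, 1.1864)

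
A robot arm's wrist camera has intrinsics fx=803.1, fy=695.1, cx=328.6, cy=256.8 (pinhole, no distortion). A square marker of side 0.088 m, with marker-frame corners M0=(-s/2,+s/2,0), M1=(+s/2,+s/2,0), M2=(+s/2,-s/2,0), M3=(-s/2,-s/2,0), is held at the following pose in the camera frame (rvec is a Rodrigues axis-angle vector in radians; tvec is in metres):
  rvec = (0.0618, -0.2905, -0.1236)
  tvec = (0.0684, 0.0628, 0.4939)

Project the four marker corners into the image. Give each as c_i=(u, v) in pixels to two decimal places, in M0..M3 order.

Intrinsics K: fx=803.1, fy=695.1, cx=328.6, cy=256.8
Marker side s = 0.088 m; corners in marker frame (Z=0):
  M0 = (-0.0440, +0.0440, 0)
  M1 = (+0.0440, +0.0440, 0)
  M2 = (+0.0440, -0.0440, 0)
  M3 = (-0.0440, -0.0440, 0)
rvec = (0.0618, -0.2905, -0.1236), |rvec| = θ = 0.32169 rad = 18.432°
Rodrigues: sinθ=0.31617, 1−cosθ=0.05130; R = I + sinθ·[k]× + (1−cosθ)·[k]×²:
    [+0.95059 +0.11258 -0.28930]
    [-0.13038 +0.99053 -0.04294]
    [+0.28173 +0.07854 +0.95627]
t = (0.0684, 0.0628, 0.4939) m
M0: Pc = R·M0+t = (+0.03153, +0.11212, +0.48496); u = 803.1·(+0.03153)/0.48496 + 328.6 = 380.8097, v = 695.1·(+0.11212)/0.48496 + 256.8 = 417.5035
M1: Pc = R·M1+t = (+0.11518, +0.10065, +0.50975); u = 803.1·(+0.11518)/0.50975 + 328.6 = 510.0624, v = 695.1·(+0.10065)/0.50975 + 256.8 = 394.0425
M2: Pc = R·M2+t = (+0.10527, +0.01348, +0.50284); u = 803.1·(+0.10527)/0.50284 + 328.6 = 496.7338, v = 695.1·(+0.01348)/0.50284 + 256.8 = 275.4338
M3: Pc = R·M3+t = (+0.02162, +0.02495, +0.47805); u = 803.1·(+0.02162)/0.47805 + 328.6 = 364.9212, v = 695.1·(+0.02495)/0.47805 + 256.8 = 293.0828

c0=(380.81, 417.50) c1=(510.06, 394.04) c2=(496.73, 275.43) c3=(364.92, 293.08)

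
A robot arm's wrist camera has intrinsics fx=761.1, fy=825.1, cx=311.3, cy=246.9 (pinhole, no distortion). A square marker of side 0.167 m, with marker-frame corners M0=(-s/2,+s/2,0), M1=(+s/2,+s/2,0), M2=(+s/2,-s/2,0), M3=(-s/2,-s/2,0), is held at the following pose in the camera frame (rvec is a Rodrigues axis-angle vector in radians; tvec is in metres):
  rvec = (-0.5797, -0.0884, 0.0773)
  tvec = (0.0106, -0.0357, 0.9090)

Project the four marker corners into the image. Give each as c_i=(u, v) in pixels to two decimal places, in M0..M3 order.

c0=(243.57, 271.68) c1=(389.79, 286.90) c2=(388.63, 163.39) c3=(256.54, 148.30)

Intrinsics K: fx=761.1, fy=825.1, cx=311.3, cy=246.9
Marker side s = 0.167 m; corners in marker frame (Z=0):
  M0 = (-0.0835, +0.0835, 0)
  M1 = (+0.0835, +0.0835, 0)
  M2 = (+0.0835, -0.0835, 0)
  M3 = (-0.0835, -0.0835, 0)
rvec = (-0.5797, -0.0884, 0.0773), |rvec| = θ = 0.59147 rad = 33.889°
Rodrigues: sinθ=0.55759, 1−cosθ=0.16988; R = I + sinθ·[k]× + (1−cosθ)·[k]×²:
    [+0.99330 -0.04799 -0.10509]
    [+0.09776 +0.83391 +0.54317]
    [+0.06158 -0.54980 +0.83302]
t = (0.0106, -0.0357, 0.9090) m
M0: Pc = R·M0+t = (-0.07635, +0.02577, +0.85795); u = 761.1·(-0.07635)/0.85795 + 311.3 = 243.5708, v = 825.1·(+0.02577)/0.85795 + 246.9 = 271.6826
M1: Pc = R·M1+t = (+0.08953, +0.04209, +0.86823); u = 761.1·(+0.08953)/0.86823 + 311.3 = 389.7862, v = 825.1·(+0.04209)/0.86823 + 246.9 = 286.9032
M2: Pc = R·M2+t = (+0.09755, -0.09717, +0.96005); u = 761.1·(+0.09755)/0.96005 + 311.3 = 388.6330, v = 825.1·(-0.09717)/0.96005 + 246.9 = 163.3894
M3: Pc = R·M3+t = (-0.06833, -0.11349, +0.94977); u = 761.1·(-0.06833)/0.94977 + 311.3 = 256.5403, v = 825.1·(-0.11349)/0.94977 + 246.9 = 148.3029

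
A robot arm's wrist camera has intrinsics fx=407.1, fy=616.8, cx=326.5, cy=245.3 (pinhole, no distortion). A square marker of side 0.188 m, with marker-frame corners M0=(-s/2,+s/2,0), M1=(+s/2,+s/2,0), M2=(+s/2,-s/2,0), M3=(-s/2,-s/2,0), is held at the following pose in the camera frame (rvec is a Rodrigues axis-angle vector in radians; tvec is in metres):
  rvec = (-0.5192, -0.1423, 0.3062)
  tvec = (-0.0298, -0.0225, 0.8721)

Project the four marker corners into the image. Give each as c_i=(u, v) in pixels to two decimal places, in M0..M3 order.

c0=(255.81, 263.84) c1=(343.87, 308.72) c2=(362.86, 198.88) c3=(284.21, 157.42)

Intrinsics K: fx=407.1, fy=616.8, cx=326.5, cy=245.3
Marker side s = 0.188 m; corners in marker frame (Z=0):
  M0 = (-0.0940, +0.0940, 0)
  M1 = (+0.0940, +0.0940, 0)
  M2 = (+0.0940, -0.0940, 0)
  M3 = (-0.0940, -0.0940, 0)
rvec = (-0.5192, -0.1423, 0.3062), |rvec| = θ = 0.61934 rad = 35.485°
Rodrigues: sinθ=0.58049, 1−cosθ=0.18574; R = I + sinθ·[k]× + (1−cosθ)·[k]×²:
    [+0.94480 -0.25122 -0.21036]
    [+0.32277 +0.82407 +0.46554]
    [+0.05639 -0.50774 +0.85966]
t = (-0.0298, -0.0225, 0.8721) m
M0: Pc = R·M0+t = (-0.14223, +0.02462, +0.81907); u = 407.1·(-0.14223)/0.81907 + 326.5 = 255.8102, v = 616.8·(+0.02462)/0.81907 + 245.3 = 263.8415
M1: Pc = R·M1+t = (+0.03540, +0.08530, +0.82967); u = 407.1·(+0.03540)/0.82967 + 326.5 = 343.8679, v = 616.8·(+0.08530)/0.82967 + 245.3 = 308.7164
M2: Pc = R·M2+t = (+0.08263, -0.06962, +0.92513); u = 407.1·(+0.08263)/0.92513 + 326.5 = 362.8591, v = 616.8·(-0.06962)/0.92513 + 245.3 = 198.8818
M3: Pc = R·M3+t = (-0.09500, -0.13030, +0.91453); u = 407.1·(-0.09500)/0.91453 + 326.5 = 284.2127, v = 616.8·(-0.13030)/0.91453 + 245.3 = 157.4174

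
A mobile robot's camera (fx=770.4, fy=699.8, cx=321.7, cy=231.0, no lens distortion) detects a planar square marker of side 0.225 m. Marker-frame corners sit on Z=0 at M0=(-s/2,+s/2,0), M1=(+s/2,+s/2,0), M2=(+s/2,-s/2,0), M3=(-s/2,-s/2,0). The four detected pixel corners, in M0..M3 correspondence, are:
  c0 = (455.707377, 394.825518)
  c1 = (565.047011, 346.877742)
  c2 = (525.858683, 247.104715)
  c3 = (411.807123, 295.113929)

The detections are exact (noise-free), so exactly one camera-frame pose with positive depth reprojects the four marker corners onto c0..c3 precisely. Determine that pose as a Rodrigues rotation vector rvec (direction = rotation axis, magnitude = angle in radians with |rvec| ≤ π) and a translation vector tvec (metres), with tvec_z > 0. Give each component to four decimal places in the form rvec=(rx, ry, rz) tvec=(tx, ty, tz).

rvec=(0.1980, -0.1470, -0.4069) tvec=(0.3013, 0.1782, 1.3754)

Intrinsics K: fx=770.4, fy=699.8, cx=321.7, cy=231.0
Marker side s = 0.225 m; corners in marker frame (Z=0):
  M0 = (-0.1125, +0.1125, 0)
  M1 = (+0.1125, +0.1125, 0)
  M2 = (+0.1125, -0.1125, 0)
  M3 = (-0.1125, -0.1125, 0)
Detected image corners:
  c0 = (455.707377, 394.825518) px
  c1 = (565.047011, 346.877742) px
  c2 = (525.858683, 247.104715) px
  c3 = (411.807123, 295.113929) px
Planar DLT: solve 8×8 A·h = b for H (H[2,2]=1):
  H  [+532.55469 +262.84208 +490.44477]
  H  [-189.42545 +494.62528 +321.67741]
  H  [+0.07418 +0.15990 +1.00000]
B = K⁻¹H; ‖b₁‖=0.727061, ‖b₂‖=0.727061; λ = 2/(‖b₁‖+‖b₂‖) = 1.375400, sign → tz>0 ⇒ λ=+1.375400
r₁ = λ·B[:,0] = (+0.90817,-0.40598,+0.10203); r₂ = λ·B[:,1] = (+0.37742,+0.89955,+0.21993)
r₃ = r₁×r₂ = (-0.18106,-0.16123,+0.97017); SVD([r₁ r₂ r₃]) → R = UVᵀ:
  R  [+0.90817 +0.37742 -0.18106]
  R  [-0.40598 +0.89955 -0.16123]
  R  [+0.10203 +0.21993 +0.97017]
t = (+0.30126, +0.17822, +1.37540) m
tr R = 2.777885; θ = arccos((tr R − 1)/2) = 0.475765 rad = 27.259°
axis k = ((R−Rᵀ)₃₂, (R−Rᵀ)₁₃, (R−Rᵀ)₂₁) / (2 sinθ) = (+0.416089, -0.309035, -0.855200)
rvec = θ·k = (+0.197960, -0.147028, -0.406874)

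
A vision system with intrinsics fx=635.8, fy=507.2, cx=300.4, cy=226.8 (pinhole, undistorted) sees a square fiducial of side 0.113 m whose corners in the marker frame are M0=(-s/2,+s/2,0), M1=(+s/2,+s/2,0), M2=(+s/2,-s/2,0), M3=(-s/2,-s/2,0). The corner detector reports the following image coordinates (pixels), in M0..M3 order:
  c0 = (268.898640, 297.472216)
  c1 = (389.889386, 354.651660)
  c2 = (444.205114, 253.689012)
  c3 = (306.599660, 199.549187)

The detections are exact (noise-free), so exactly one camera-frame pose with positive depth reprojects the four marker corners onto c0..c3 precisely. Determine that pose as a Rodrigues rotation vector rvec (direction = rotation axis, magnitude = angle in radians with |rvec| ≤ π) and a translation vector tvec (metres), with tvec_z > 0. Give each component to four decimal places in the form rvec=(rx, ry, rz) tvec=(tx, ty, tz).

Intrinsics K: fx=635.8, fy=507.2, cx=300.4, cy=226.8
Marker side s = 0.113 m; corners in marker frame (Z=0):
  M0 = (-0.0565, +0.0565, 0)
  M1 = (+0.0565, +0.0565, 0)
  M2 = (+0.0565, -0.0565, 0)
  M3 = (-0.0565, -0.0565, 0)
Detected image corners:
  c0 = (268.898640, 297.472216) px
  c1 = (389.889386, 354.651660) px
  c2 = (444.205114, 253.689012) px
  c3 = (306.599660, 199.549187) px
Planar DLT: solve 8×8 A·h = b for H (H[2,2]=1):
  H  [+874.08962 -98.12040 +348.50730]
  H  [+284.21303 +1119.32184 +277.58977]
  H  [-0.75635 +0.86803 +1.00000]
B = K⁻¹H; ‖b₁‖=2.092798, ‖b₂‖=2.092798; λ = 2/(‖b₁‖+‖b₂‖) = 0.477829, sign → tz>0 ⇒ λ=+0.477829
r₁ = λ·B[:,0] = (+0.82767,+0.42936,-0.36141); r₂ = λ·B[:,1] = (-0.26971,+0.86904,+0.41477)
r₃ = r₁×r₂ = (+0.49216,-0.24582,+0.83508); SVD([r₁ r₂ r₃]) → R = UVᵀ:
  R  [+0.82767 -0.26971 +0.49216]
  R  [+0.42936 +0.86904 -0.24582]
  R  [-0.36141 +0.41477 +0.83508]
t = (+0.03615, +0.04785, +0.47783) m
tr R = 2.531781; θ = arccos((tr R − 1)/2) = 0.698371 rad = 40.014°
axis k = ((R−Rᵀ)₃₂, (R−Rᵀ)₁₃, (R−Rᵀ)₂₁) / (2 sinθ) = (+0.513698, +0.663766, +0.543625)
rvec = θ·k = (+0.358752, +0.463555, +0.379652)

rvec=(0.3588, 0.4636, 0.3797) tvec=(0.0362, 0.0478, 0.4778)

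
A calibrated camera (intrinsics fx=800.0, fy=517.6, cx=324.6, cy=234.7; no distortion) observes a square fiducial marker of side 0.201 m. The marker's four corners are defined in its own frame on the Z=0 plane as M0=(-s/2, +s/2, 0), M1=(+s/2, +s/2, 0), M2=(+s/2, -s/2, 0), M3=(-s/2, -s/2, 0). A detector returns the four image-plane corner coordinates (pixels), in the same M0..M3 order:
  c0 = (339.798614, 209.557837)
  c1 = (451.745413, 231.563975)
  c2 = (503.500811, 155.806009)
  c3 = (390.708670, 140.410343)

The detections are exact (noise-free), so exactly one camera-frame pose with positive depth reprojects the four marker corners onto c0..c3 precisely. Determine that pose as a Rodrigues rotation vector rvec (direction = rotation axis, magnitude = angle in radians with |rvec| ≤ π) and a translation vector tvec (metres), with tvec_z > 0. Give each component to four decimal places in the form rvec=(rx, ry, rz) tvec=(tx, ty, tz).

rvec=(-0.3053, 0.5025, 0.3780) tvec=(0.1482, -0.1238, 1.2491)

Intrinsics K: fx=800.0, fy=517.6, cx=324.6, cy=234.7
Marker side s = 0.201 m; corners in marker frame (Z=0):
  M0 = (-0.1005, +0.1005, 0)
  M1 = (+0.1005, +0.1005, 0)
  M2 = (+0.1005, -0.1005, 0)
  M3 = (-0.1005, -0.1005, 0)
Detected image corners:
  c0 = (339.798614, 209.557837) px
  c1 = (451.745413, 231.563975) px
  c2 = (503.500811, 155.806009) px
  c3 = (390.708670, 140.410343) px
Planar DLT: solve 8×8 A·h = b for H (H[2,2]=1):
  H  [+384.31929 -319.36206 +419.48893]
  H  [+16.34700 +331.75527 +183.39142]
  H  [-0.41469 -0.15201 +1.00000]
B = K⁻¹H; ‖b₁‖=0.800596, ‖b₂‖=0.800596; λ = 2/(‖b₁‖+‖b₂‖) = 1.249069, sign → tz>0 ⇒ λ=+1.249069
r₁ = λ·B[:,0] = (+0.81022,+0.27432,-0.51797); r₂ = λ·B[:,1] = (-0.42159,+0.88668,-0.18987)
r₃ = r₁×r₂ = (+0.40719,+0.37221,+0.83406); SVD([r₁ r₂ r₃]) → R = UVᵀ:
  R  [+0.81022 -0.42159 +0.40719]
  R  [+0.27432 +0.88668 +0.37221]
  R  [-0.51797 -0.18987 +0.83406]
t = (+0.14815, -0.12382, +1.24907) m
tr R = 2.530962; θ = arccos((tr R − 1)/2) = 0.699008 rad = 40.050°
axis k = ((R−Rᵀ)₃₂, (R−Rᵀ)₁₃, (R−Rᵀ)₂₁) / (2 sinθ) = (-0.436766, +0.718901, +0.540756)
rvec = θ·k = (-0.305303, +0.502517, +0.377993)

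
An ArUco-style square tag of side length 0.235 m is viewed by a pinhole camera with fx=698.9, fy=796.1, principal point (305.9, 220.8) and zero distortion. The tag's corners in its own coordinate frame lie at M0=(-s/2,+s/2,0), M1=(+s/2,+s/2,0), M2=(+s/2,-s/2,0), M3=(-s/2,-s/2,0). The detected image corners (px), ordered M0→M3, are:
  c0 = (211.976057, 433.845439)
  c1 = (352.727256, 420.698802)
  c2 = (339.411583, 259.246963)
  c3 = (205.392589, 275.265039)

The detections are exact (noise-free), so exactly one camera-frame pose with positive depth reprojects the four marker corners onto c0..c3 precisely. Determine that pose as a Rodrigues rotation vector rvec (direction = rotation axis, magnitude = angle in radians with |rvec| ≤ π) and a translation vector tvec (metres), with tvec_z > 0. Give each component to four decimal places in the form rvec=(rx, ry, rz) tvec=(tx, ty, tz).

rvec=(-0.2343, 0.1243, -0.0964) tvec=(-0.0495, 0.1841, 1.1760)

Intrinsics K: fx=698.9, fy=796.1, cx=305.9, cy=220.8
Marker side s = 0.235 m; corners in marker frame (Z=0):
  M0 = (-0.1175, +0.1175, 0)
  M1 = (+0.1175, +0.1175, 0)
  M2 = (+0.1175, -0.1175, 0)
  M3 = (-0.1175, -0.1175, 0)
Detected image corners:
  c0 = (211.976057, 433.845439) px
  c1 = (352.727256, 420.698802) px
  c2 = (339.411583, 259.246963) px
  c3 = (205.392589, 275.265039) px
Planar DLT: solve 8×8 A·h = b for H (H[2,2]=1):
  H  [+557.99997 -13.75668 +276.49433]
  H  [-95.09636 +610.82237 +345.44943]
  H  [-0.09474 -0.20166 +1.00000]
B = K⁻¹H; ‖b₁‖=0.850310, ‖b₂‖=0.850310; λ = 2/(‖b₁‖+‖b₂‖) = 1.176042, sign → tz>0 ⇒ λ=+1.176042
r₁ = λ·B[:,0] = (+0.98771,-0.10958,-0.11142); r₂ = λ·B[:,1] = (+0.08065,+0.96812,-0.23716)
r₃ = r₁×r₂ = (+0.13385,+0.22526,+0.96506); SVD([r₁ r₂ r₃]) → R = UVᵀ:
  R  [+0.98771 +0.08065 +0.13385]
  R  [-0.10958 +0.96812 +0.22526]
  R  [-0.11142 -0.23716 +0.96506]
t = (-0.04948, +0.18414, +1.17604) m
tr R = 2.920891; θ = arccos((tr R − 1)/2) = 0.282199 rad = 16.169°
axis k = ((R−Rᵀ)₃₂, (R−Rᵀ)₁₃, (R−Rᵀ)₂₁) / (2 sinθ) = (-0.830294, +0.440386, -0.341572)
rvec = θ·k = (-0.234308, +0.124276, -0.096391)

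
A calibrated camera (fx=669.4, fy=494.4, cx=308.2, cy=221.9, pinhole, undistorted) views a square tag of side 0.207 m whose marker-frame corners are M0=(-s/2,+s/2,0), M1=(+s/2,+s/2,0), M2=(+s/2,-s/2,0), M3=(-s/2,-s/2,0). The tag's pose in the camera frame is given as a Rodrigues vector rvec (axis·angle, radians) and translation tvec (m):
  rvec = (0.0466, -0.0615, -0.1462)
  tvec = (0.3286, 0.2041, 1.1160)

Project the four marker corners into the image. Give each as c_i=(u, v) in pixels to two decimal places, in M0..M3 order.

c0=(453.04, 364.46) c1=(572.88, 349.61) c2=(557.50, 260.24) c3=(436.34, 274.27)

Intrinsics K: fx=669.4, fy=494.4, cx=308.2, cy=221.9
Marker side s = 0.207 m; corners in marker frame (Z=0):
  M0 = (-0.1035, +0.1035, 0)
  M1 = (+0.1035, +0.1035, 0)
  M2 = (+0.1035, -0.1035, 0)
  M3 = (-0.1035, -0.1035, 0)
rvec = (0.0466, -0.0615, -0.1462), |rvec| = θ = 0.16531 rad = 9.472°
Rodrigues: sinθ=0.16456, 1−cosθ=0.01363; R = I + sinθ·[k]× + (1−cosθ)·[k]×²:
    [+0.98745 +0.14411 -0.06462]
    [-0.14696 +0.98825 -0.04190]
    [+0.05782 +0.05087 +0.99703]
t = (0.3286, 0.2041, 1.1160) m
M0: Pc = R·M0+t = (+0.24131, +0.32160, +1.11528); u = 669.4·(+0.24131)/1.11528 + 308.2 = 453.0384, v = 494.4·(+0.32160)/1.11528 + 221.9 = 364.4620
M1: Pc = R·M1+t = (+0.44572, +0.29117, +1.12725); u = 669.4·(+0.44572)/1.12725 + 308.2 = 572.8816, v = 494.4·(+0.29117)/1.12725 + 221.9 = 349.6056
M2: Pc = R·M2+t = (+0.41589, +0.08660, +1.11672); u = 669.4·(+0.41589)/1.11672 + 308.2 = 557.4965, v = 494.4·(+0.08660)/1.11672 + 221.9 = 260.2422
M3: Pc = R·M3+t = (+0.21148, +0.11703, +1.10475); u = 669.4·(+0.21148)/1.10475 + 308.2 = 436.3443, v = 494.4·(+0.11703)/1.10475 + 221.9 = 274.2720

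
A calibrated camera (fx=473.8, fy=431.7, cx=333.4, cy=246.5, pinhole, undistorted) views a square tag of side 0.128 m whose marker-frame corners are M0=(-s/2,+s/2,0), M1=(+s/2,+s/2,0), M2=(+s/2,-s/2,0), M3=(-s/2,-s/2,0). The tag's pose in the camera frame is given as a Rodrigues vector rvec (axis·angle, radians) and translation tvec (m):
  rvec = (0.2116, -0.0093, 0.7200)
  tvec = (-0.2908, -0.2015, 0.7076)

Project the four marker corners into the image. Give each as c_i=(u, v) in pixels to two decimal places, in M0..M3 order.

c0=(80.82, 127.77) c1=(147.41, 179.28) c2=(197.69, 119.28) c3=(129.52, 65.06)

Intrinsics K: fx=473.8, fy=431.7, cx=333.4, cy=246.5
Marker side s = 0.128 m; corners in marker frame (Z=0):
  M0 = (-0.0640, +0.0640, 0)
  M1 = (+0.0640, +0.0640, 0)
  M2 = (+0.0640, -0.0640, 0)
  M3 = (-0.0640, -0.0640, 0)
rvec = (0.2116, -0.0093, 0.7200), |rvec| = θ = 0.75051 rad = 43.001°
Rodrigues: sinθ=0.68201, 1−cosθ=0.26866; R = I + sinθ·[k]× + (1−cosθ)·[k]×²:
    [+0.75270 -0.65523 +0.06422]
    [+0.65335 +0.73138 -0.19548]
    [+0.08112 +0.18909 +0.97860]
t = (-0.2908, -0.2015, 0.7076) m
M0: Pc = R·M0+t = (-0.38091, -0.19651, +0.71451); u = 473.8·(-0.38091)/0.71451 + 333.4 = 80.8161, v = 431.7·(-0.19651)/0.71451 + 246.5 = 127.7732
M1: Pc = R·M1+t = (-0.28456, -0.11288, +0.72489); u = 473.8·(-0.28456)/0.72489 + 333.4 = 147.4067, v = 431.7·(-0.11288)/0.72489 + 246.5 = 179.2776
M2: Pc = R·M2+t = (-0.20069, -0.20649, +0.70069); u = 473.8·(-0.20069)/0.70069 + 333.4 = 197.6933, v = 431.7·(-0.20649)/0.70069 + 246.5 = 119.2773
M3: Pc = R·M3+t = (-0.29704, -0.29012, +0.69031); u = 473.8·(-0.29704)/0.69031 + 333.4 = 129.5242, v = 431.7·(-0.29012)/0.69031 + 246.5 = 65.0646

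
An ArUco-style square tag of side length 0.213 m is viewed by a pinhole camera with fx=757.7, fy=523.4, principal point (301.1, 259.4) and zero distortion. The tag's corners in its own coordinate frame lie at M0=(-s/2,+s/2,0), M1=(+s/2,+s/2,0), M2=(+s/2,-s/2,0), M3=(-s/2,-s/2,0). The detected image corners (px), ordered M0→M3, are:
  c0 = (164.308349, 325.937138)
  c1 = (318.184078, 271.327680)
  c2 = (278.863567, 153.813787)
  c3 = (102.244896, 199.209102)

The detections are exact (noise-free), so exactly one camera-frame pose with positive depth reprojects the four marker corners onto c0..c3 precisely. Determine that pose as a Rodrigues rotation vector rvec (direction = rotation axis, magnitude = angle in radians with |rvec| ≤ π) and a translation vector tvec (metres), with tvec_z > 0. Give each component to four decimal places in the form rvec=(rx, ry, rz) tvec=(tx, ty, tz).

Intrinsics K: fx=757.7, fy=523.4, cx=301.1, cy=259.4
Marker side s = 0.213 m; corners in marker frame (Z=0):
  M0 = (-0.1065, +0.1065, 0)
  M1 = (+0.1065, +0.1065, 0)
  M2 = (+0.1065, -0.1065, 0)
  M3 = (-0.1065, -0.1065, 0)
Detected image corners:
  c0 = (164.308349, 325.937138) px
  c1 = (318.184078, 271.327680) px
  c2 = (278.863567, 153.813787) px
  c3 = (102.244896, 199.209102) px
Planar DLT: solve 8×8 A·h = b for H (H[2,2]=1):
  H  [+891.78353 +337.95872 +222.02661]
  H  [-105.24898 +685.51379 +239.21336]
  H  [+0.54974 +0.47751 +1.00000]
B = K⁻¹H; ‖b₁‖=1.202159, ‖b₂‖=1.202159; λ = 2/(‖b₁‖+‖b₂‖) = 0.831837, sign → tz>0 ⇒ λ=+0.831837
r₁ = λ·B[:,0] = (+0.79732,-0.39391,+0.45730); r₂ = λ·B[:,1] = (+0.21318,+0.89263,+0.39721)
r₃ = r₁×r₂ = (-0.56466,-0.21921,+0.79568); SVD([r₁ r₂ r₃]) → R = UVᵀ:
  R  [+0.79732 +0.21318 -0.56466]
  R  [-0.39391 +0.89263 -0.21921]
  R  [+0.45730 +0.39721 +0.79568]
t = (-0.08681, -0.03208, +0.83184) m
tr R = 2.485619; θ = arccos((tr R − 1)/2) = 0.733539 rad = 42.029°
axis k = ((R−Rᵀ)₃₂, (R−Rᵀ)₁₃, (R−Rᵀ)₂₁) / (2 sinθ) = (+0.460357, -0.763222, -0.453390)
rvec = θ·k = (+0.337690, -0.559853, -0.332580)

rvec=(0.3377, -0.5599, -0.3326) tvec=(-0.0868, -0.0321, 0.8318)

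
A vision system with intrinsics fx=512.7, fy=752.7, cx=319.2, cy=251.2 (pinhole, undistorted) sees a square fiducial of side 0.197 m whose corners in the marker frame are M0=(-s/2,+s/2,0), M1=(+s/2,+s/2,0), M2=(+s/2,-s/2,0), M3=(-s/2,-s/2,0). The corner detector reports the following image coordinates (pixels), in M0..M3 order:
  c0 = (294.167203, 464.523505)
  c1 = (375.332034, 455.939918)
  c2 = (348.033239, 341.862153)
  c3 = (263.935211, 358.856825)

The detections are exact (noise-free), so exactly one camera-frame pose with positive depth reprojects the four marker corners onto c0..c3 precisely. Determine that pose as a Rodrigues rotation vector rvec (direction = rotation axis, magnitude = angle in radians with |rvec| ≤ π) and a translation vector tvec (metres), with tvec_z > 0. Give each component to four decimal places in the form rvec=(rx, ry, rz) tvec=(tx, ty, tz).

rvec=(0.4052, 0.3610, -0.2609) tvec=(0.0003, 0.2292, 1.1063)

Intrinsics K: fx=512.7, fy=752.7, cx=319.2, cy=251.2
Marker side s = 0.197 m; corners in marker frame (Z=0):
  M0 = (-0.0985, +0.0985, 0)
  M1 = (+0.0985, +0.0985, 0)
  M2 = (+0.0985, -0.0985, 0)
  M3 = (-0.0985, -0.0985, 0)
Detected image corners:
  c0 = (294.167203, 464.523505) px
  c1 = (375.332034, 455.939918) px
  c2 = (348.033239, 341.862153) px
  c3 = (263.935211, 358.856825) px
Planar DLT: solve 8×8 A·h = b for H (H[2,2]=1):
  H  [+306.03922 +243.40551 +319.35863]
  H  [-207.47501 +679.86208 +407.15871]
  H  [-0.35331 +0.30318 +1.00000]
B = K⁻¹H; ‖b₁‖=0.903879, ‖b₂‖=0.903879; λ = 2/(‖b₁‖+‖b₂‖) = 1.106343, sign → tz>0 ⇒ λ=+1.106343
r₁ = λ·B[:,0] = (+0.90375,-0.17451,-0.39088); r₂ = λ·B[:,1] = (+0.31641,+0.88734,+0.33542)
r₃ = r₁×r₂ = (+0.28831,-0.42682,+0.85715); SVD([r₁ r₂ r₃]) → R = UVᵀ:
  R  [+0.90375 +0.31641 +0.28831]
  R  [-0.17451 +0.88734 -0.42682]
  R  [-0.39088 +0.33542 +0.85715]
t = (+0.00034, +0.22923, +1.10634) m
tr R = 2.648242; θ = arccos((tr R − 1)/2) = 0.602147 rad = 34.500°
axis k = ((R−Rᵀ)₃₂, (R−Rᵀ)₁₃, (R−Rᵀ)₂₁) / (2 sinθ) = (+0.672863, +0.599549, -0.433354)
rvec = θ·k = (+0.405163, +0.361017, -0.260943)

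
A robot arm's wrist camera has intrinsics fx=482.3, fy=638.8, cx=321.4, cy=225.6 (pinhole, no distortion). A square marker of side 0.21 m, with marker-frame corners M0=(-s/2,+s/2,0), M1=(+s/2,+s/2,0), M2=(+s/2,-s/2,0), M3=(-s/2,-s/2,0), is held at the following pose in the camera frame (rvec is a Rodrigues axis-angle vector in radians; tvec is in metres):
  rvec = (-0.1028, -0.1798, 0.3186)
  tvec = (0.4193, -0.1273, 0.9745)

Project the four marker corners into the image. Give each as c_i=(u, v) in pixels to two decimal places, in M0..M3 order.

Intrinsics K: fx=482.3, fy=638.8, cx=321.4, cy=225.6
Marker side s = 0.21 m; corners in marker frame (Z=0):
  M0 = (-0.1050, +0.1050, 0)
  M1 = (+0.1050, +0.1050, 0)
  M2 = (+0.1050, -0.1050, 0)
  M3 = (-0.1050, -0.1050, 0)
rvec = (-0.1028, -0.1798, 0.3186), |rvec| = θ = 0.38000 rad = 21.773°
Rodrigues: sinθ=0.37092, 1−cosθ=0.07134; R = I + sinθ·[k]× + (1−cosθ)·[k]×²:
    [+0.93388 -0.30186 -0.19168]
    [+0.32012 +0.94463 +0.07204]
    [+0.15932 -0.12864 +0.97881]
t = (0.4193, -0.1273, 0.9745) m
M0: Pc = R·M0+t = (+0.28955, -0.06173, +0.94426); u = 482.3·(+0.28955)/0.94426 + 321.4 = 469.2916, v = 638.8·(-0.06173)/0.94426 + 225.6 = 183.8421
M1: Pc = R·M1+t = (+0.48566, +0.00550, +0.97772); u = 482.3·(+0.48566)/0.97772 + 321.4 = 560.9725, v = 638.8·(+0.00550)/0.97772 + 225.6 = 229.1928
M2: Pc = R·M2+t = (+0.54905, -0.19287, +1.00474); u = 482.3·(+0.54905)/1.00474 + 321.4 = 584.9598, v = 638.8·(-0.19287)/1.00474 + 225.6 = 102.9728
M3: Pc = R·M3+t = (+0.35294, -0.26010, +0.97128); u = 482.3·(+0.35294)/0.97128 + 321.4 = 496.6551, v = 638.8·(-0.26010)/0.97128 + 225.6 = 54.5355

c0=(469.29, 183.84) c1=(560.97, 229.19) c2=(584.96, 102.97) c3=(496.66, 54.54)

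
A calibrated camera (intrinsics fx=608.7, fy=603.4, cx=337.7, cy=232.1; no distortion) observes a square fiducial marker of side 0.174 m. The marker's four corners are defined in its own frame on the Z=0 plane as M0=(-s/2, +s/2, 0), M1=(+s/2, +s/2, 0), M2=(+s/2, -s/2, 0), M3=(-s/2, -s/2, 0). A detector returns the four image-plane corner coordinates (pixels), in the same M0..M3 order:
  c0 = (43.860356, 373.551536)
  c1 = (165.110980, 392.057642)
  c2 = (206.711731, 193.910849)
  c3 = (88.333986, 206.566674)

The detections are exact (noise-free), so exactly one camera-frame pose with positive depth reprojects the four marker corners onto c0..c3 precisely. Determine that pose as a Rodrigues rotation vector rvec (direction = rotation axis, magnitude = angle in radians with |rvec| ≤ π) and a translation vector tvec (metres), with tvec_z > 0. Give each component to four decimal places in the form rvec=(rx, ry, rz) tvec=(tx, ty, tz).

rvec=(-0.3132, 0.5867, 0.0500) tvec=(-0.2011, 0.0521, 0.5670)

Intrinsics K: fx=608.7, fy=603.4, cx=337.7, cy=232.1
Marker side s = 0.174 m; corners in marker frame (Z=0):
  M0 = (-0.0870, +0.0870, 0)
  M1 = (+0.0870, +0.0870, 0)
  M2 = (+0.0870, -0.0870, 0)
  M3 = (-0.0870, -0.0870, 0)
Detected image corners:
  c0 = (43.860356, 373.551536) px
  c1 = (165.110980, 392.057642) px
  c2 = (206.711731, 193.910849) px
  c3 = (88.333986, 206.566674) px
Planar DLT: solve 8×8 A·h = b for H (H[2,2]=1):
  H  [+565.61479 -309.44885 +121.84463]
  H  [-270.68318 +899.57082 +287.52740]
  H  [-0.97316 -0.48736 +1.00000]
B = K⁻¹H; ‖b₁‖=1.763763, ‖b₂‖=1.763763; λ = 2/(‖b₁‖+‖b₂‖) = 0.566969, sign → tz>0 ⇒ λ=+0.566969
r₁ = λ·B[:,0] = (+0.83294,-0.04211,-0.55175); r₂ = λ·B[:,1] = (-0.13494,+0.95155,-0.27632)
r₃ = r₁×r₂ = (+0.53665,+0.30461,+0.78690); SVD([r₁ r₂ r₃]) → R = UVᵀ:
  R  [+0.83294 -0.13494 +0.53665]
  R  [-0.04211 +0.95155 +0.30461]
  R  [-0.55175 -0.27632 +0.78690]
t = (-0.20106, +0.05208, +0.56697) m
tr R = 2.571394; θ = arccos((tr R − 1)/2) = 0.666975 rad = 38.215°
axis k = ((R−Rᵀ)₃₂, (R−Rᵀ)₁₃, (R−Rᵀ)₂₁) / (2 sinθ) = (-0.469542, +0.879716, +0.075029)
rvec = θ·k = (-0.313173, +0.586748, +0.050043)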